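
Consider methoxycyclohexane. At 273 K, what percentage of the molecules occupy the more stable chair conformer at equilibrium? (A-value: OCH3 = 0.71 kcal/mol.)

One chair has the methoxy group axial (E = 0.71 kcal/mol) and the other has it equatorial (E = 0).
ΔG = 0.71 kcal/mol between the two chairs.
K = exp(ΔG/RT) with R = 1.987×10⁻³ kcal mol⁻¹ K⁻¹ and T = 273 K gives K ≈ 3.7.
Fraction in the lower-energy chair = K/(K+1) = 78.7%.

78.7%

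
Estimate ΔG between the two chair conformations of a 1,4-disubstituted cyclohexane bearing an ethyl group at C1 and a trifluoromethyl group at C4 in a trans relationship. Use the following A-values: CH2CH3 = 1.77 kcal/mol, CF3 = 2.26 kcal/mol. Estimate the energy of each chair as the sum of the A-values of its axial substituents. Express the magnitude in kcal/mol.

C1 and C4 have opposite parity, so for the trans isomer the two substituents are e,e in one chair and a,a in the other.
Chair I (ethyl axial, trifluoromethyl axial): E = 4.03 kcal/mol.
Chair II (ethyl equatorial, trifluoromethyl equatorial): E = 0.00 kcal/mol.
ΔE = 4.03 − 0.00 = 4.03 kcal/mol; chair II is more stable.

4.03 kcal/mol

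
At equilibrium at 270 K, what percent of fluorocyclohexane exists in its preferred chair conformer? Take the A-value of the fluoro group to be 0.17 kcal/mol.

57.9%

One chair has the fluoro group axial (E = 0.17 kcal/mol) and the other has it equatorial (E = 0).
ΔG = 0.17 kcal/mol between the two chairs.
K = exp(ΔG/RT) with R = 1.987×10⁻³ kcal mol⁻¹ K⁻¹ and T = 270 K gives K ≈ 1.37.
Fraction in the lower-energy chair = K/(K+1) = 57.9%.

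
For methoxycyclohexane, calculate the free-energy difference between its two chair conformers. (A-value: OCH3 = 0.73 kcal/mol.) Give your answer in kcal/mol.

A monosubstituted cyclohexane has one chair with the methoxy group axial (E = A = 0.73 kcal/mol) and one with it equatorial (E = 0).
ΔE = 0.73 − 0 = 0.73 kcal/mol.

0.73 kcal/mol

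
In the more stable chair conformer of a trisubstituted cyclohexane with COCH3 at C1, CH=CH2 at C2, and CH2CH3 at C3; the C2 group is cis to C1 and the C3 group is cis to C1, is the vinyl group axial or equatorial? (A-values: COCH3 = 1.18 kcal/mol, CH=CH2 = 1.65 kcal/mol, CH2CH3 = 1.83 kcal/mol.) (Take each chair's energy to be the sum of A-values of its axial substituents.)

Chair I (acetyl axial, vinyl equatorial, ethyl axial): E = 3.01 kcal/mol.
Chair II (acetyl equatorial, vinyl axial, ethyl equatorial): E = 1.65 kcal/mol.
Chair II is the more stable (lower-energy) conformer, and in that chair the vinyl group is axial.

axial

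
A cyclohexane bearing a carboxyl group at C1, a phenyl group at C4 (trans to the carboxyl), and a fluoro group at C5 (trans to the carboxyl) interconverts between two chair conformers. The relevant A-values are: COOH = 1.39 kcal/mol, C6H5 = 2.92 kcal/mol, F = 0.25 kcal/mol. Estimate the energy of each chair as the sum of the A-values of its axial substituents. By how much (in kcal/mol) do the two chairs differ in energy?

Chair I (carboxyl axial, phenyl axial, fluoro equatorial): E = 4.31 kcal/mol.
Chair II (carboxyl equatorial, phenyl equatorial, fluoro axial): E = 0.25 kcal/mol.
ΔE = 4.31 − 0.25 = 4.06 kcal/mol; chair II is more stable.

4.06 kcal/mol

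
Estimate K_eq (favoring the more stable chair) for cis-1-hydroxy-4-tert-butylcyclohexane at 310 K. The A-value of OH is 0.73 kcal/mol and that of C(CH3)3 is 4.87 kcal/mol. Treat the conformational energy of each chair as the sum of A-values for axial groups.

K ≈ 830

C1 and C4 have opposite parity, so for the cis isomer the two substituents are one axial and one equatorial in each chair.
Chair I (hydroxyl axial, tert-butyl equatorial): E = 0.73 kcal/mol; chair II (hydroxyl equatorial, tert-butyl axial): E = 4.87 kcal/mol.
ΔG = 4.14 kcal/mol between the two chairs.
K = exp(ΔG/RT) with R = 1.987×10⁻³ kcal mol⁻¹ K⁻¹ and T = 310 K gives K ≈ 830.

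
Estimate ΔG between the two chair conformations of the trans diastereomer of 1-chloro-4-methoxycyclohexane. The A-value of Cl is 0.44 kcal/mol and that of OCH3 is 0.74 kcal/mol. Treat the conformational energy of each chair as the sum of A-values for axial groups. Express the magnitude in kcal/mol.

1.18 kcal/mol

C1 and C4 have opposite parity, so for the trans isomer the two substituents are e,e in one chair and a,a in the other.
Chair I (chloro axial, methoxy axial): E = 1.18 kcal/mol.
Chair II (chloro equatorial, methoxy equatorial): E = 0.00 kcal/mol.
ΔE = 1.18 − 0.00 = 1.18 kcal/mol; chair II is more stable.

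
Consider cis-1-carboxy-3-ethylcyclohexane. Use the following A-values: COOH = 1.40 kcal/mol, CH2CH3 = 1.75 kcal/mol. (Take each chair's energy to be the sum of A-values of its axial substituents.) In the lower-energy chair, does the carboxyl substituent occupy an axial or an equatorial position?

equatorial

C1 and C3 have the same parity, so for the cis isomer the two substituents are e,e in one chair and a,a in the other.
Chair I (carboxyl axial, ethyl axial): E = 3.15 kcal/mol.
Chair II (carboxyl equatorial, ethyl equatorial): E = 0.00 kcal/mol.
Chair II is the more stable (lower-energy) conformer, and in that chair the carboxyl group is equatorial.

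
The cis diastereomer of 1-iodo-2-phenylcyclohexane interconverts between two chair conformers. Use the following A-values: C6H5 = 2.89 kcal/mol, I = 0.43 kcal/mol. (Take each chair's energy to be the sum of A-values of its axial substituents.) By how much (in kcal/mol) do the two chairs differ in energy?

C1 and C2 have opposite parity, so for the cis isomer the two substituents are one axial and one equatorial in each chair.
Chair I (phenyl axial, iodo equatorial): E = 2.89 kcal/mol.
Chair II (phenyl equatorial, iodo axial): E = 0.43 kcal/mol.
ΔE = 2.89 − 0.43 = 2.46 kcal/mol; chair II is more stable.

2.46 kcal/mol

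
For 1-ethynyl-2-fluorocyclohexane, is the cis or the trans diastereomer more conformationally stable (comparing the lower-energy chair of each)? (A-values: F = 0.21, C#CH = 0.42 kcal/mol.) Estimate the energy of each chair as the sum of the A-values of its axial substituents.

trans

At 1,2 positions (parity opposite): cis → (a,e or e,a); trans → (e,e or a,a).
Best chair for cis: E = 0.21 kcal/mol; best chair for trans: E = 0.00 kcal/mol.
The trans isomer is lower by 0.21 kcal/mol.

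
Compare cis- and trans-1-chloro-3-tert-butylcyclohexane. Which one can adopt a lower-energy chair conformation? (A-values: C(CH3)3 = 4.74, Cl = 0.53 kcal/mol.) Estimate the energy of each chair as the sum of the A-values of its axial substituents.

cis

At 1,3 positions (parity same): cis → (e,e or a,a); trans → (a,e or e,a).
Best chair for cis: E = 0.00 kcal/mol; best chair for trans: E = 0.53 kcal/mol.
The cis isomer is lower by 0.53 kcal/mol.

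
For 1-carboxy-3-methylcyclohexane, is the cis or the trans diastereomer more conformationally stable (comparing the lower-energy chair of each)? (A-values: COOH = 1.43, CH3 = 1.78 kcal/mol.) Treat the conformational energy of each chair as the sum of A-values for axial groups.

At 1,3 positions (parity same): cis → (e,e or a,a); trans → (a,e or e,a).
Best chair for cis: E = 0.00 kcal/mol; best chair for trans: E = 1.43 kcal/mol.
The cis isomer is lower by 1.43 kcal/mol.

cis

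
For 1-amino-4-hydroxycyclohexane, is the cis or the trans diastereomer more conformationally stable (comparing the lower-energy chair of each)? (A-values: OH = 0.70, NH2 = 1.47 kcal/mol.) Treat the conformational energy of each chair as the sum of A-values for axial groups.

trans

At 1,4 positions (parity opposite): cis → (a,e or e,a); trans → (e,e or a,a).
Best chair for cis: E = 0.70 kcal/mol; best chair for trans: E = 0.00 kcal/mol.
The trans isomer is lower by 0.70 kcal/mol.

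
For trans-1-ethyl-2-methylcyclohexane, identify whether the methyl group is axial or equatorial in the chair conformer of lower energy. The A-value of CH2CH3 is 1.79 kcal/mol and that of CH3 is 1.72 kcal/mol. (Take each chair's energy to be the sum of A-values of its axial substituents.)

equatorial

C1 and C2 have opposite parity, so for the trans isomer the two substituents are e,e in one chair and a,a in the other.
Chair I (ethyl axial, methyl axial): E = 3.51 kcal/mol.
Chair II (ethyl equatorial, methyl equatorial): E = 0.00 kcal/mol.
Chair II is the more stable (lower-energy) conformer, and in that chair the methyl group is equatorial.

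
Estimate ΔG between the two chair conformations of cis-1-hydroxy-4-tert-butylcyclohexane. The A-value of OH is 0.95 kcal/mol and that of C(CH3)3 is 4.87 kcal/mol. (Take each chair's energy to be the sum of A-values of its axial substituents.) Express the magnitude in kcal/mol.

C1 and C4 have opposite parity, so for the cis isomer the two substituents are one axial and one equatorial in each chair.
Chair I (hydroxyl axial, tert-butyl equatorial): E = 0.95 kcal/mol.
Chair II (hydroxyl equatorial, tert-butyl axial): E = 4.87 kcal/mol.
ΔE = 4.87 − 0.95 = 3.92 kcal/mol; chair I is more stable.

3.92 kcal/mol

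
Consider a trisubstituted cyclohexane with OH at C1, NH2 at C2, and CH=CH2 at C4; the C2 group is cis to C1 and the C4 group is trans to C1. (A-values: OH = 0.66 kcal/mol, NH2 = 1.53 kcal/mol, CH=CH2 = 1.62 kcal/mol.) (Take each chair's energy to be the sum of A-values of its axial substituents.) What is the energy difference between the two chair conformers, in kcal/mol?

0.75 kcal/mol

Chair I (hydroxyl axial, amino equatorial, vinyl axial): E = 2.28 kcal/mol.
Chair II (hydroxyl equatorial, amino axial, vinyl equatorial): E = 1.53 kcal/mol.
ΔE = 2.28 − 1.53 = 0.75 kcal/mol; chair II is more stable.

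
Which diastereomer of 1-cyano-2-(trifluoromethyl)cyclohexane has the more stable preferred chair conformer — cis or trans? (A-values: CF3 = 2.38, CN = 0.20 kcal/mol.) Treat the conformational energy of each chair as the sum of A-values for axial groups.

trans

At 1,2 positions (parity opposite): cis → (a,e or e,a); trans → (e,e or a,a).
Best chair for cis: E = 0.20 kcal/mol; best chair for trans: E = 0.00 kcal/mol.
The trans isomer is lower by 0.20 kcal/mol.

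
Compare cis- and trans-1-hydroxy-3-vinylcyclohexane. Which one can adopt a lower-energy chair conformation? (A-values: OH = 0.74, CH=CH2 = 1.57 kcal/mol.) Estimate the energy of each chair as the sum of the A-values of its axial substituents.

At 1,3 positions (parity same): cis → (e,e or a,a); trans → (a,e or e,a).
Best chair for cis: E = 0.00 kcal/mol; best chair for trans: E = 0.74 kcal/mol.
The cis isomer is lower by 0.74 kcal/mol.

cis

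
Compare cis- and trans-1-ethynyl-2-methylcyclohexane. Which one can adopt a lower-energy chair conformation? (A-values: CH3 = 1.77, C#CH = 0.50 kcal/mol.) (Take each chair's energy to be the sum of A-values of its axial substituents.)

trans

At 1,2 positions (parity opposite): cis → (a,e or e,a); trans → (e,e or a,a).
Best chair for cis: E = 0.50 kcal/mol; best chair for trans: E = 0.00 kcal/mol.
The trans isomer is lower by 0.50 kcal/mol.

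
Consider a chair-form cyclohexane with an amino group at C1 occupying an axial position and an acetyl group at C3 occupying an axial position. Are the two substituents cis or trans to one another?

cis

C1 and C3 have the same parity, so their axial bonds point in the same direction.
With same-parity carbons, two substituents on the same face are both axial or both equatorial; opposite faces give one of each.
Here the groups are axial/axial → same face → cis.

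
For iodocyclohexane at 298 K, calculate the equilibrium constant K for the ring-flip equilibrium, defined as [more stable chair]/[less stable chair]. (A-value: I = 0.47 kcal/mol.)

K ≈ 2.21

One chair has the iodo group axial (E = 0.47 kcal/mol) and the other has it equatorial (E = 0).
ΔG = 0.47 kcal/mol between the two chairs.
K = exp(ΔG/RT) with R = 1.987×10⁻³ kcal mol⁻¹ K⁻¹ and T = 298 K gives K ≈ 2.21.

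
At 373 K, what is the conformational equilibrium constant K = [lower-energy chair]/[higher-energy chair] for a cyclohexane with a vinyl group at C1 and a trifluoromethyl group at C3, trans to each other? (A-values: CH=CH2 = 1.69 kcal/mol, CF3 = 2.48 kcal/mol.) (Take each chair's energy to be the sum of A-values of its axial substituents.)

K ≈ 2.90

C1 and C3 have the same parity, so for the trans isomer the two substituents are one axial and one equatorial in each chair.
Chair I (vinyl axial, trifluoromethyl equatorial): E = 1.69 kcal/mol; chair II (vinyl equatorial, trifluoromethyl axial): E = 2.48 kcal/mol.
ΔG = 0.79 kcal/mol between the two chairs.
K = exp(ΔG/RT) with R = 1.987×10⁻³ kcal mol⁻¹ K⁻¹ and T = 373 K gives K ≈ 2.9.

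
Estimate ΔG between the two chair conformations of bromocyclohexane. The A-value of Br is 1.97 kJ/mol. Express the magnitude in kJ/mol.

A monosubstituted cyclohexane has one chair with the bromo group axial (E = A = 1.97 kJ/mol) and one with it equatorial (E = 0).
ΔE = 1.97 − 0 = 1.97 kJ/mol.

1.97 kJ/mol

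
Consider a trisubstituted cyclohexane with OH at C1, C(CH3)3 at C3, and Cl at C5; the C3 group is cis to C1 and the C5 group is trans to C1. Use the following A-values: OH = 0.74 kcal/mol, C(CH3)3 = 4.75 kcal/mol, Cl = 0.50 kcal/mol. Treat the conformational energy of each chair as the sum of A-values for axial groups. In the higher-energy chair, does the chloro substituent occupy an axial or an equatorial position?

equatorial

Chair I (hydroxyl axial, tert-butyl axial, chloro equatorial): E = 5.49 kcal/mol.
Chair II (hydroxyl equatorial, tert-butyl equatorial, chloro axial): E = 0.50 kcal/mol.
Chair I is the less stable (higher-energy) conformer, and in that chair the chloro group is equatorial.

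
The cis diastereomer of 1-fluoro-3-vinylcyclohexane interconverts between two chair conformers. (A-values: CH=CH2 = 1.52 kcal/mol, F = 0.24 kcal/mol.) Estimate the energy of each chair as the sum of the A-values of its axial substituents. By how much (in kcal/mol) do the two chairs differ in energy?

C1 and C3 have the same parity, so for the cis isomer the two substituents are e,e in one chair and a,a in the other.
Chair I (vinyl axial, fluoro axial): E = 1.76 kcal/mol.
Chair II (vinyl equatorial, fluoro equatorial): E = 0.00 kcal/mol.
ΔE = 1.76 − 0.00 = 1.76 kcal/mol; chair II is more stable.

1.76 kcal/mol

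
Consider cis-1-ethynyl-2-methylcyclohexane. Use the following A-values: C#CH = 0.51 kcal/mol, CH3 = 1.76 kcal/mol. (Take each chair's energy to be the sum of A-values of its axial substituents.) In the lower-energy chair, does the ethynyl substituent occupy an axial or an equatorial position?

axial

C1 and C2 have opposite parity, so for the cis isomer the two substituents are one axial and one equatorial in each chair.
Chair I (ethynyl axial, methyl equatorial): E = 0.51 kcal/mol.
Chair II (ethynyl equatorial, methyl axial): E = 1.76 kcal/mol.
Chair I is the more stable (lower-energy) conformer, and in that chair the ethynyl group is axial.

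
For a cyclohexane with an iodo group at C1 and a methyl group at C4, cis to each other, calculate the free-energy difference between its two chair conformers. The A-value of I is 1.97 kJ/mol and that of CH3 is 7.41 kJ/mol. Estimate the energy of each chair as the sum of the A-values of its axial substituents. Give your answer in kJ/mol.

5.44 kJ/mol

C1 and C4 have opposite parity, so for the cis isomer the two substituents are one axial and one equatorial in each chair.
Chair I (iodo axial, methyl equatorial): E = 1.97 kJ/mol.
Chair II (iodo equatorial, methyl axial): E = 7.41 kJ/mol.
ΔE = 7.41 − 1.97 = 5.44 kJ/mol; chair I is more stable.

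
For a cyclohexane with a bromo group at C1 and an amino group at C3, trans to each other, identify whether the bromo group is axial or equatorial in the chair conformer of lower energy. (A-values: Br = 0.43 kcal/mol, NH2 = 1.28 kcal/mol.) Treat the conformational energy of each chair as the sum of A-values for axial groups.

C1 and C3 have the same parity, so for the trans isomer the two substituents are one axial and one equatorial in each chair.
Chair I (bromo axial, amino equatorial): E = 0.43 kcal/mol.
Chair II (bromo equatorial, amino axial): E = 1.28 kcal/mol.
Chair I is the more stable (lower-energy) conformer, and in that chair the bromo group is axial.

axial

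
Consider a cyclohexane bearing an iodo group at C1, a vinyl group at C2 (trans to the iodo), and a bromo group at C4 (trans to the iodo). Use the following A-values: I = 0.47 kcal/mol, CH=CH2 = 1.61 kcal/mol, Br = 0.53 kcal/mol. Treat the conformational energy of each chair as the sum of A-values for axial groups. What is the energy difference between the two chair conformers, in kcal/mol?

Chair I (iodo axial, vinyl axial, bromo axial): E = 2.61 kcal/mol.
Chair II (iodo equatorial, vinyl equatorial, bromo equatorial): E = 0.00 kcal/mol.
ΔE = 2.61 − 0.00 = 2.61 kcal/mol; chair II is more stable.

2.61 kcal/mol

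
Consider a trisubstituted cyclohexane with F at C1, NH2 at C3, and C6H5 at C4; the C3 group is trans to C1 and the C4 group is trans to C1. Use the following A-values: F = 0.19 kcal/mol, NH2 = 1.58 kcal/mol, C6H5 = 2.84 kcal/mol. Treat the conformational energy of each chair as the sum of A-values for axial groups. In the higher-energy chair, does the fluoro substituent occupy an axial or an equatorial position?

Chair I (fluoro axial, amino equatorial, phenyl axial): E = 3.03 kcal/mol.
Chair II (fluoro equatorial, amino axial, phenyl equatorial): E = 1.58 kcal/mol.
Chair I is the less stable (higher-energy) conformer, and in that chair the fluoro group is axial.

axial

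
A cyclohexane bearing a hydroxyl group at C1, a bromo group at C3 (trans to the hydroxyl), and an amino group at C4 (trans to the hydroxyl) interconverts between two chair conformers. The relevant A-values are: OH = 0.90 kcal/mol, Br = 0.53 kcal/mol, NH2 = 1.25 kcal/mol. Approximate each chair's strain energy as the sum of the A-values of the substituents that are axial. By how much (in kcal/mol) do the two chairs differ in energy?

1.62 kcal/mol

Chair I (hydroxyl axial, bromo equatorial, amino axial): E = 2.15 kcal/mol.
Chair II (hydroxyl equatorial, bromo axial, amino equatorial): E = 0.53 kcal/mol.
ΔE = 2.15 − 0.53 = 1.62 kcal/mol; chair II is more stable.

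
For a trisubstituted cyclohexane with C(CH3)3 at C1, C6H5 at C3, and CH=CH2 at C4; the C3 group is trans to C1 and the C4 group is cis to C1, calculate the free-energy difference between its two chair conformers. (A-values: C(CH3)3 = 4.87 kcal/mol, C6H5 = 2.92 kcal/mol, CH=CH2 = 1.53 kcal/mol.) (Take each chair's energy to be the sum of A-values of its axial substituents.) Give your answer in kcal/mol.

Chair I (tert-butyl axial, phenyl equatorial, vinyl equatorial): E = 4.87 kcal/mol.
Chair II (tert-butyl equatorial, phenyl axial, vinyl axial): E = 4.45 kcal/mol.
ΔE = 4.87 − 4.45 = 0.42 kcal/mol; chair II is more stable.

0.42 kcal/mol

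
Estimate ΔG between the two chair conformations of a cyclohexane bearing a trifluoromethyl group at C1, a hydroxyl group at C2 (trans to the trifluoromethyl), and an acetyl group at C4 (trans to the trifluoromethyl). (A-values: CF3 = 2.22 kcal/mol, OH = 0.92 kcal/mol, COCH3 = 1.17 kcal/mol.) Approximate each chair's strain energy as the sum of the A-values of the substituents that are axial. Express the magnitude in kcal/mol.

Chair I (trifluoromethyl axial, hydroxyl axial, acetyl axial): E = 4.31 kcal/mol.
Chair II (trifluoromethyl equatorial, hydroxyl equatorial, acetyl equatorial): E = 0.00 kcal/mol.
ΔE = 4.31 − 0.00 = 4.31 kcal/mol; chair II is more stable.

4.31 kcal/mol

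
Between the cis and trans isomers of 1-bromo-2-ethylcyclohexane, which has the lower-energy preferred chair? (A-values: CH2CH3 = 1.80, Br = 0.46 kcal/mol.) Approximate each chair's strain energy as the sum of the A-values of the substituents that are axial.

At 1,2 positions (parity opposite): cis → (a,e or e,a); trans → (e,e or a,a).
Best chair for cis: E = 0.46 kcal/mol; best chair for trans: E = 0.00 kcal/mol.
The trans isomer is lower by 0.46 kcal/mol.

trans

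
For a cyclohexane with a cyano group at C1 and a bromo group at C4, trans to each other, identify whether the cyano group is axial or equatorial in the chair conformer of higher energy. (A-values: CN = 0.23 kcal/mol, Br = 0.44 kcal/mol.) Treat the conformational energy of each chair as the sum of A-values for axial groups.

axial

C1 and C4 have opposite parity, so for the trans isomer the two substituents are e,e in one chair and a,a in the other.
Chair I (cyano axial, bromo axial): E = 0.67 kcal/mol.
Chair II (cyano equatorial, bromo equatorial): E = 0.00 kcal/mol.
Chair I is the less stable (higher-energy) conformer, and in that chair the cyano group is axial.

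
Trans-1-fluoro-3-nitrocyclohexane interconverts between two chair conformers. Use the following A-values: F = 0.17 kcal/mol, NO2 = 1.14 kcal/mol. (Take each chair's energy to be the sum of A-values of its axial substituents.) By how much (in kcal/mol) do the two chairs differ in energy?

0.97 kcal/mol

C1 and C3 have the same parity, so for the trans isomer the two substituents are one axial and one equatorial in each chair.
Chair I (fluoro axial, nitro equatorial): E = 0.17 kcal/mol.
Chair II (fluoro equatorial, nitro axial): E = 1.14 kcal/mol.
ΔE = 1.14 − 0.17 = 0.97 kcal/mol; chair I is more stable.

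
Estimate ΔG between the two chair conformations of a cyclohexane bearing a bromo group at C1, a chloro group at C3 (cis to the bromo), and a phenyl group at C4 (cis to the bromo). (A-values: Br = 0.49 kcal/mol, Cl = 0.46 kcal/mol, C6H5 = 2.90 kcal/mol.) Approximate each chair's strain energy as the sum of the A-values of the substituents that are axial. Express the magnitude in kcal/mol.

Chair I (bromo axial, chloro axial, phenyl equatorial): E = 0.95 kcal/mol.
Chair II (bromo equatorial, chloro equatorial, phenyl axial): E = 2.90 kcal/mol.
ΔE = 2.90 − 0.95 = 1.95 kcal/mol; chair I is more stable.

1.95 kcal/mol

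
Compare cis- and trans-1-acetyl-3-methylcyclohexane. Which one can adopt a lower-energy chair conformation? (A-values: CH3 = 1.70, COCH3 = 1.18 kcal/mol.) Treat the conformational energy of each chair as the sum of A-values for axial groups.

cis

At 1,3 positions (parity same): cis → (e,e or a,a); trans → (a,e or e,a).
Best chair for cis: E = 0.00 kcal/mol; best chair for trans: E = 1.18 kcal/mol.
The cis isomer is lower by 1.18 kcal/mol.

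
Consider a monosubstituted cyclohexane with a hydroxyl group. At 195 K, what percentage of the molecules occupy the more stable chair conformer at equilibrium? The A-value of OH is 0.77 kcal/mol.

One chair has the hydroxyl group axial (E = 0.77 kcal/mol) and the other has it equatorial (E = 0).
ΔG = 0.77 kcal/mol between the two chairs.
K = exp(ΔG/RT) with R = 1.987×10⁻³ kcal mol⁻¹ K⁻¹ and T = 195 K gives K ≈ 7.3.
Fraction in the lower-energy chair = K/(K+1) = 87.9%.

87.9%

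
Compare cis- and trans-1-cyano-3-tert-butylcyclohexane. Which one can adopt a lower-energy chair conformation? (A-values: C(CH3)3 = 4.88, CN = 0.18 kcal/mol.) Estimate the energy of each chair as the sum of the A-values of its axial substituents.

cis

At 1,3 positions (parity same): cis → (e,e or a,a); trans → (a,e or e,a).
Best chair for cis: E = 0.00 kcal/mol; best chair for trans: E = 0.18 kcal/mol.
The cis isomer is lower by 0.18 kcal/mol.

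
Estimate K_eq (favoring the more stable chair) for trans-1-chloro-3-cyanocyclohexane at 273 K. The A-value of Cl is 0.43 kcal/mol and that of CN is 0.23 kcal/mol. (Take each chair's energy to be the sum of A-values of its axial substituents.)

C1 and C3 have the same parity, so for the trans isomer the two substituents are one axial and one equatorial in each chair.
Chair I (chloro axial, cyano equatorial): E = 0.43 kcal/mol; chair II (chloro equatorial, cyano axial): E = 0.23 kcal/mol.
ΔG = 0.20 kcal/mol between the two chairs.
K = exp(ΔG/RT) with R = 1.987×10⁻³ kcal mol⁻¹ K⁻¹ and T = 273 K gives K ≈ 1.45.

K ≈ 1.45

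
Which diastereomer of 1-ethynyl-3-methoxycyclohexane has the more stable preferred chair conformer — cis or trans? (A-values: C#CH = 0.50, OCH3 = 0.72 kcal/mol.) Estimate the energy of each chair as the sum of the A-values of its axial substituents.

At 1,3 positions (parity same): cis → (e,e or a,a); trans → (a,e or e,a).
Best chair for cis: E = 0.00 kcal/mol; best chair for trans: E = 0.50 kcal/mol.
The cis isomer is lower by 0.50 kcal/mol.

cis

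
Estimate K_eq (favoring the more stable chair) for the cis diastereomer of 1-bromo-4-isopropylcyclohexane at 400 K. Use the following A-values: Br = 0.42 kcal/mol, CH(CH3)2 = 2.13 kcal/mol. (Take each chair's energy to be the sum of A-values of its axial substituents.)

K ≈ 8.60

C1 and C4 have opposite parity, so for the cis isomer the two substituents are one axial and one equatorial in each chair.
Chair I (bromo axial, isopropyl equatorial): E = 0.42 kcal/mol; chair II (bromo equatorial, isopropyl axial): E = 2.13 kcal/mol.
ΔG = 1.71 kcal/mol between the two chairs.
K = exp(ΔG/RT) with R = 1.987×10⁻³ kcal mol⁻¹ K⁻¹ and T = 400 K gives K ≈ 8.6.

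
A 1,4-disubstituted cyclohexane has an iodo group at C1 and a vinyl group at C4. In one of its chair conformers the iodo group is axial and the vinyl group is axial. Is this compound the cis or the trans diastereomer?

trans

C1 and C4 have opposite parity, so their axial bonds point in opposite directions.
With opposite-parity carbons, two substituents on the same face are one axial and one equatorial; opposite faces give both axial or both equatorial.
Here the groups are axial/axial → opposite face → trans.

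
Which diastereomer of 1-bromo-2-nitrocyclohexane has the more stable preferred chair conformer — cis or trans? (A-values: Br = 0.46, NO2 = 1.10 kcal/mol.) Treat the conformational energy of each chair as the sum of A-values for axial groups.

At 1,2 positions (parity opposite): cis → (a,e or e,a); trans → (e,e or a,a).
Best chair for cis: E = 0.46 kcal/mol; best chair for trans: E = 0.00 kcal/mol.
The trans isomer is lower by 0.46 kcal/mol.

trans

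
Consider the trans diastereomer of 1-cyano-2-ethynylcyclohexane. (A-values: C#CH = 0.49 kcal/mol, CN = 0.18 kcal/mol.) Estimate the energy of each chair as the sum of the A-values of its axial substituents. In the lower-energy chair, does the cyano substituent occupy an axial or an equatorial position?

C1 and C2 have opposite parity, so for the trans isomer the two substituents are e,e in one chair and a,a in the other.
Chair I (ethynyl axial, cyano axial): E = 0.67 kcal/mol.
Chair II (ethynyl equatorial, cyano equatorial): E = 0.00 kcal/mol.
Chair II is the more stable (lower-energy) conformer, and in that chair the cyano group is equatorial.

equatorial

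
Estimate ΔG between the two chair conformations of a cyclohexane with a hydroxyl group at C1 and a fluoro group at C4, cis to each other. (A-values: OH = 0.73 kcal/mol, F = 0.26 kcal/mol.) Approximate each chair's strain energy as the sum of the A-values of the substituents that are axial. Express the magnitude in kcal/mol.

0.47 kcal/mol

C1 and C4 have opposite parity, so for the cis isomer the two substituents are one axial and one equatorial in each chair.
Chair I (hydroxyl axial, fluoro equatorial): E = 0.73 kcal/mol.
Chair II (hydroxyl equatorial, fluoro axial): E = 0.26 kcal/mol.
ΔE = 0.73 − 0.26 = 0.47 kcal/mol; chair II is more stable.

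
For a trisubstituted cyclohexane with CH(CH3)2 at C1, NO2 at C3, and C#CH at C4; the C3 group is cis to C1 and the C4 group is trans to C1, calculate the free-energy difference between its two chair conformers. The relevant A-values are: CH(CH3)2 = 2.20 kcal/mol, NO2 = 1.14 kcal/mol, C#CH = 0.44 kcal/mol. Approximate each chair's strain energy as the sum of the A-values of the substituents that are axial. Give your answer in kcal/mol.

Chair I (isopropyl axial, nitro axial, ethynyl axial): E = 3.78 kcal/mol.
Chair II (isopropyl equatorial, nitro equatorial, ethynyl equatorial): E = 0.00 kcal/mol.
ΔE = 3.78 − 0.00 = 3.78 kcal/mol; chair II is more stable.

3.78 kcal/mol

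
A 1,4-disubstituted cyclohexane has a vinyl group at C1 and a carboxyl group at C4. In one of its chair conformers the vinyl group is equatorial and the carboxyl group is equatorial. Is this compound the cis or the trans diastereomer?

trans

C1 and C4 have opposite parity, so their axial bonds point in opposite directions.
With opposite-parity carbons, two substituents on the same face are one axial and one equatorial; opposite faces give both axial or both equatorial.
Here the groups are equatorial/equatorial → opposite face → trans.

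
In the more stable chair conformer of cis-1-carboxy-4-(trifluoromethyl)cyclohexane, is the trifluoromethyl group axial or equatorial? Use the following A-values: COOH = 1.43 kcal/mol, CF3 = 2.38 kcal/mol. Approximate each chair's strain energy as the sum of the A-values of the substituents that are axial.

equatorial

C1 and C4 have opposite parity, so for the cis isomer the two substituents are one axial and one equatorial in each chair.
Chair I (carboxyl axial, trifluoromethyl equatorial): E = 1.43 kcal/mol.
Chair II (carboxyl equatorial, trifluoromethyl axial): E = 2.38 kcal/mol.
Chair I is the more stable (lower-energy) conformer, and in that chair the trifluoromethyl group is equatorial.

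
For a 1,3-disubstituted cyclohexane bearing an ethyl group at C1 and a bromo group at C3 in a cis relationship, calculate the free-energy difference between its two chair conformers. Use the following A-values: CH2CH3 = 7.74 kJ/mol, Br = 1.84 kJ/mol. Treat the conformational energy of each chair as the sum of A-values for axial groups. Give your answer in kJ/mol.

9.58 kJ/mol

C1 and C3 have the same parity, so for the cis isomer the two substituents are e,e in one chair and a,a in the other.
Chair I (ethyl axial, bromo axial): E = 9.58 kJ/mol.
Chair II (ethyl equatorial, bromo equatorial): E = 0.00 kJ/mol.
ΔE = 9.58 − 0.00 = 9.58 kJ/mol; chair II is more stable.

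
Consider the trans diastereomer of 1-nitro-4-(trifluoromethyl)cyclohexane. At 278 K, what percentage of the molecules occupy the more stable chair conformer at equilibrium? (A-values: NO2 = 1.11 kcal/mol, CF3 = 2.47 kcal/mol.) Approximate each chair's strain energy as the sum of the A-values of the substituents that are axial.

C1 and C4 have opposite parity, so for the trans isomer the two substituents are e,e in one chair and a,a in the other.
Chair I (nitro axial, trifluoromethyl axial): E = 3.58 kcal/mol; chair II (nitro equatorial, trifluoromethyl equatorial): E = 0.00 kcal/mol.
ΔG = 3.58 kcal/mol between the two chairs.
K = exp(ΔG/RT) with R = 1.987×10⁻³ kcal mol⁻¹ K⁻¹ and T = 278 K gives K ≈ 653.
Fraction in the lower-energy chair = K/(K+1) = 99.8%.

99.8%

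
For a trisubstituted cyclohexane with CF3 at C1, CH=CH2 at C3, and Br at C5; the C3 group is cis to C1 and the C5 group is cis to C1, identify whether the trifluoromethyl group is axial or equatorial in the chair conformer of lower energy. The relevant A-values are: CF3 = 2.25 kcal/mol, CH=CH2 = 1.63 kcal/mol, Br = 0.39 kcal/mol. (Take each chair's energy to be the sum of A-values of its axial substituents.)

Chair I (trifluoromethyl axial, vinyl axial, bromo axial): E = 4.27 kcal/mol.
Chair II (trifluoromethyl equatorial, vinyl equatorial, bromo equatorial): E = 0.00 kcal/mol.
Chair II is the more stable (lower-energy) conformer, and in that chair the trifluoromethyl group is equatorial.

equatorial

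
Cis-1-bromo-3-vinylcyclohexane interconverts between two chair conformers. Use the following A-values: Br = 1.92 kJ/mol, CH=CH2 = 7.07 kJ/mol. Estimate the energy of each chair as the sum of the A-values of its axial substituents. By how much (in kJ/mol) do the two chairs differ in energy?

C1 and C3 have the same parity, so for the cis isomer the two substituents are e,e in one chair and a,a in the other.
Chair I (bromo axial, vinyl axial): E = 8.99 kJ/mol.
Chair II (bromo equatorial, vinyl equatorial): E = 0.00 kJ/mol.
ΔE = 8.99 − 0.00 = 8.99 kJ/mol; chair II is more stable.

8.99 kJ/mol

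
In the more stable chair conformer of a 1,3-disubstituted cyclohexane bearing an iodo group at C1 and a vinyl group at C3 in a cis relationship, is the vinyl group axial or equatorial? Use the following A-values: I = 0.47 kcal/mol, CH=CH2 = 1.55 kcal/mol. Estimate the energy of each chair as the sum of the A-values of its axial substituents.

C1 and C3 have the same parity, so for the cis isomer the two substituents are e,e in one chair and a,a in the other.
Chair I (iodo axial, vinyl axial): E = 2.02 kcal/mol.
Chair II (iodo equatorial, vinyl equatorial): E = 0.00 kcal/mol.
Chair II is the more stable (lower-energy) conformer, and in that chair the vinyl group is equatorial.

equatorial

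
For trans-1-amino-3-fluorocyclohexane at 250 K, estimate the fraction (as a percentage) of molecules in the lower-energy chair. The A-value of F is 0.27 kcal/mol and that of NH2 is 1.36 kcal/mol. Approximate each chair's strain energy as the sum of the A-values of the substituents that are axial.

C1 and C3 have the same parity, so for the trans isomer the two substituents are one axial and one equatorial in each chair.
Chair I (fluoro axial, amino equatorial): E = 0.27 kcal/mol; chair II (fluoro equatorial, amino axial): E = 1.36 kcal/mol.
ΔG = 1.09 kcal/mol between the two chairs.
K = exp(ΔG/RT) with R = 1.987×10⁻³ kcal mol⁻¹ K⁻¹ and T = 250 K gives K ≈ 8.97.
Fraction in the lower-energy chair = K/(K+1) = 90.0%.

90.0%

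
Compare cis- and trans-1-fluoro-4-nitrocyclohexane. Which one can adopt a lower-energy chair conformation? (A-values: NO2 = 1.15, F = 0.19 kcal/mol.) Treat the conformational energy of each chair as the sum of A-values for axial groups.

trans

At 1,4 positions (parity opposite): cis → (a,e or e,a); trans → (e,e or a,a).
Best chair for cis: E = 0.19 kcal/mol; best chair for trans: E = 0.00 kcal/mol.
The trans isomer is lower by 0.19 kcal/mol.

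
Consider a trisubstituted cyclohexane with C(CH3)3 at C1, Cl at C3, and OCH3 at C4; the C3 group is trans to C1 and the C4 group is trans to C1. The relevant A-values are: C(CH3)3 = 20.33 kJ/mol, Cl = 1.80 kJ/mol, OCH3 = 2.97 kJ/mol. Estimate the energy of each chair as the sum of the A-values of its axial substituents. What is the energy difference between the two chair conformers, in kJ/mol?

21.50 kJ/mol

Chair I (tert-butyl axial, chloro equatorial, methoxy axial): E = 23.30 kJ/mol.
Chair II (tert-butyl equatorial, chloro axial, methoxy equatorial): E = 1.80 kJ/mol.
ΔE = 23.30 − 1.80 = 21.50 kJ/mol; chair II is more stable.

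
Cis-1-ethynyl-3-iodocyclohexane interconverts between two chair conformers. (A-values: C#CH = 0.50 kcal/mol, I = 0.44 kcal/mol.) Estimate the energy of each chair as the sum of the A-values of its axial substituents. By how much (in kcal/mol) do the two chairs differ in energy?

C1 and C3 have the same parity, so for the cis isomer the two substituents are e,e in one chair and a,a in the other.
Chair I (ethynyl axial, iodo axial): E = 0.94 kcal/mol.
Chair II (ethynyl equatorial, iodo equatorial): E = 0.00 kcal/mol.
ΔE = 0.94 − 0.00 = 0.94 kcal/mol; chair II is more stable.

0.94 kcal/mol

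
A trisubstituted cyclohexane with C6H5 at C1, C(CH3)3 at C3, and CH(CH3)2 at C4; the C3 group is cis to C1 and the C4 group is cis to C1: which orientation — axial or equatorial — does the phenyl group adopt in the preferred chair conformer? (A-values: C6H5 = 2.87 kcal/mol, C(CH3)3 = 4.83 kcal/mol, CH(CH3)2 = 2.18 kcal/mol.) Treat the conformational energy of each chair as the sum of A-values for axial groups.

equatorial

Chair I (phenyl axial, tert-butyl axial, isopropyl equatorial): E = 7.70 kcal/mol.
Chair II (phenyl equatorial, tert-butyl equatorial, isopropyl axial): E = 2.18 kcal/mol.
Chair II is the more stable (lower-energy) conformer, and in that chair the phenyl group is equatorial.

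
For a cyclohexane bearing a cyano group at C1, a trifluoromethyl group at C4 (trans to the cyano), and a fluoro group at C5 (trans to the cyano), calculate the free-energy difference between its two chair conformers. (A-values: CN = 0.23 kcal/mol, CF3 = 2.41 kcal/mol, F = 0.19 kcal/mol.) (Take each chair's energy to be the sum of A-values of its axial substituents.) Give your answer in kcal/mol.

Chair I (cyano axial, trifluoromethyl axial, fluoro equatorial): E = 2.64 kcal/mol.
Chair II (cyano equatorial, trifluoromethyl equatorial, fluoro axial): E = 0.19 kcal/mol.
ΔE = 2.64 − 0.19 = 2.45 kcal/mol; chair II is more stable.

2.45 kcal/mol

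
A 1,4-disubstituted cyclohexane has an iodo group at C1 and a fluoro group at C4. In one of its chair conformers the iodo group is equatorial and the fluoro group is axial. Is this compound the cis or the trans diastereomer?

cis

C1 and C4 have opposite parity, so their axial bonds point in opposite directions.
With opposite-parity carbons, two substituents on the same face are one axial and one equatorial; opposite faces give both axial or both equatorial.
Here the groups are equatorial/axial → same face → cis.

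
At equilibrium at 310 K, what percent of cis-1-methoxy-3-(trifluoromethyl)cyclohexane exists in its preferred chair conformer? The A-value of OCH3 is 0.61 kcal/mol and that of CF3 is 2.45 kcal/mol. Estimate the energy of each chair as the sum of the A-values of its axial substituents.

C1 and C3 have the same parity, so for the cis isomer the two substituents are e,e in one chair and a,a in the other.
Chair I (methoxy axial, trifluoromethyl axial): E = 3.06 kcal/mol; chair II (methoxy equatorial, trifluoromethyl equatorial): E = 0.00 kcal/mol.
ΔG = 3.06 kcal/mol between the two chairs.
K = exp(ΔG/RT) with R = 1.987×10⁻³ kcal mol⁻¹ K⁻¹ and T = 310 K gives K ≈ 144.
Fraction in the lower-energy chair = K/(K+1) = 99.3%.

99.3%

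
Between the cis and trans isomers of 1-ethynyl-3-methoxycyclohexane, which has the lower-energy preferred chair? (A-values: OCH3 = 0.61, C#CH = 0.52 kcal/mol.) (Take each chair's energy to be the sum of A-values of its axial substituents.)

At 1,3 positions (parity same): cis → (e,e or a,a); trans → (a,e or e,a).
Best chair for cis: E = 0.00 kcal/mol; best chair for trans: E = 0.52 kcal/mol.
The cis isomer is lower by 0.52 kcal/mol.

cis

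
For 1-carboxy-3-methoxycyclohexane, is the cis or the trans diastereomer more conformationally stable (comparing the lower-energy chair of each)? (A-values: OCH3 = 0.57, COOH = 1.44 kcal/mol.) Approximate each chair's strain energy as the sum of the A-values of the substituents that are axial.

At 1,3 positions (parity same): cis → (e,e or a,a); trans → (a,e or e,a).
Best chair for cis: E = 0.00 kcal/mol; best chair for trans: E = 0.57 kcal/mol.
The cis isomer is lower by 0.57 kcal/mol.

cis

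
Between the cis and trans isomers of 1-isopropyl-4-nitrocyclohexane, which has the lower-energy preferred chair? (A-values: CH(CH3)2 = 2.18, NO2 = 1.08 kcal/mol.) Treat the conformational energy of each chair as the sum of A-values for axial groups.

At 1,4 positions (parity opposite): cis → (a,e or e,a); trans → (e,e or a,a).
Best chair for cis: E = 1.08 kcal/mol; best chair for trans: E = 0.00 kcal/mol.
The trans isomer is lower by 1.08 kcal/mol.

trans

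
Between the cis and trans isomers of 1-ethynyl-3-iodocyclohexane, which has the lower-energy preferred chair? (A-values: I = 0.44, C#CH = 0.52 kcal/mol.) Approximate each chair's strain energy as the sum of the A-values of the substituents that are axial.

cis

At 1,3 positions (parity same): cis → (e,e or a,a); trans → (a,e or e,a).
Best chair for cis: E = 0.00 kcal/mol; best chair for trans: E = 0.44 kcal/mol.
The cis isomer is lower by 0.44 kcal/mol.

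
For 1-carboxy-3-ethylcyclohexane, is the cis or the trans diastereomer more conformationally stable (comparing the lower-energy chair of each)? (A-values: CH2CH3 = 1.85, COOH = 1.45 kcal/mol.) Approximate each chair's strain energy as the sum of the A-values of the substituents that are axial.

At 1,3 positions (parity same): cis → (e,e or a,a); trans → (a,e or e,a).
Best chair for cis: E = 0.00 kcal/mol; best chair for trans: E = 1.45 kcal/mol.
The cis isomer is lower by 1.45 kcal/mol.

cis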